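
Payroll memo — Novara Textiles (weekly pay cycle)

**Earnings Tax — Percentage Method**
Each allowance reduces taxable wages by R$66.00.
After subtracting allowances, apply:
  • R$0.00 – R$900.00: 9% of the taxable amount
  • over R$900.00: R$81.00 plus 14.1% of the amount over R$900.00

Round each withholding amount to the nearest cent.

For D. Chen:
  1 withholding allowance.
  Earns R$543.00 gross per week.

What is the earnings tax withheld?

Earnings Tax: taxable = R$543.00 − 1×R$66.00 = R$477.00
  9% × R$477.00 = R$42.93

R$42.93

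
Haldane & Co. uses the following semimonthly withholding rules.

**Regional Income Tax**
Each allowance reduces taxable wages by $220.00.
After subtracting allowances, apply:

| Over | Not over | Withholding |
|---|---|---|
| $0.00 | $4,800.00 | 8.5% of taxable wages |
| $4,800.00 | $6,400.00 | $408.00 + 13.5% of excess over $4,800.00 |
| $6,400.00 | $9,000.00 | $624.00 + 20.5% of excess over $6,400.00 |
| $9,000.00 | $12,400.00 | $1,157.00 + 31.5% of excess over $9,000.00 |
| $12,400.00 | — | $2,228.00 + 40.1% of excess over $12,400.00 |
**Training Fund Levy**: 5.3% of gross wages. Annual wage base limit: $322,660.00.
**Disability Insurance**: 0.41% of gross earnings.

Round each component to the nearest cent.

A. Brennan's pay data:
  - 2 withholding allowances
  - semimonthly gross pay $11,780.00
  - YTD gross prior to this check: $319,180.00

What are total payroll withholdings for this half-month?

Regional Income Tax: taxable = $11,780.00 − 2×$220.00 = $11,340.00
  $1,157.00 + 31.5% × ($11,340.00 − $9,000.00) = $1,157.00 + 31.5% × $2,340.00 = $1,894.10
Training Fund Levy: cap $322,660.00 − YTD $319,180.00 = $3,480.00 subject; 5.3% × $3,480.00 = $184.44
Disability Insurance: 0.41% × $11,780.00 = $48.30
Total: $1,894.10 + $184.44 + $48.30 = $2,126.84

$2,126.84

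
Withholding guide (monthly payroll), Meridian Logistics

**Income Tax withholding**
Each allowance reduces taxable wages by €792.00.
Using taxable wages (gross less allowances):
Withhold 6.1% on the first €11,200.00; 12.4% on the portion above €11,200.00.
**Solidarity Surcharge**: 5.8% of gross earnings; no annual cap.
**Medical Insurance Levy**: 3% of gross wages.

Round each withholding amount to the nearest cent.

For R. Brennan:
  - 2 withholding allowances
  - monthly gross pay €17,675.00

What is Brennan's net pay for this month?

€14,829.92

Income Tax: taxable = €17,675.00 − 2×€792.00 = €16,091.00
  €683.20 + 12.4% × (€16,091.00 − €11,200.00) = €683.20 + 12.4% × €4,891.00 = €1,289.68
Solidarity Surcharge: 5.8% × €17,675.00 = €1,025.15
Medical Insurance Levy: 3% × €17,675.00 = €530.25
Total withheld: €1,289.68 + €1,025.15 + €530.25 = €2,845.08
Net pay: €17,675.00 − €2,845.08 = €14,829.92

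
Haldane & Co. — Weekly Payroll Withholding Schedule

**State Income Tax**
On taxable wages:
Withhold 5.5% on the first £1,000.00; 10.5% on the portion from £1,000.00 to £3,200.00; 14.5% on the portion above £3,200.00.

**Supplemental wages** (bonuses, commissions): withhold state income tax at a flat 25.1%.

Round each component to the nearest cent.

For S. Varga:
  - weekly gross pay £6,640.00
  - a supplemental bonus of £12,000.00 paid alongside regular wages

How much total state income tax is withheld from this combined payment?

£3,796.80

State Income Tax: taxable = £6,640.00
  £286.00 + 14.5% × (£6,640.00 − £3,200.00) = £286.00 + 14.5% × £3,440.00 = £784.80
Supplemental (25.1% flat on bonus): 25.1% × £12,000.00 = £3,012.00
Total state income tax: £784.80 + £3,012.00 = £3,796.80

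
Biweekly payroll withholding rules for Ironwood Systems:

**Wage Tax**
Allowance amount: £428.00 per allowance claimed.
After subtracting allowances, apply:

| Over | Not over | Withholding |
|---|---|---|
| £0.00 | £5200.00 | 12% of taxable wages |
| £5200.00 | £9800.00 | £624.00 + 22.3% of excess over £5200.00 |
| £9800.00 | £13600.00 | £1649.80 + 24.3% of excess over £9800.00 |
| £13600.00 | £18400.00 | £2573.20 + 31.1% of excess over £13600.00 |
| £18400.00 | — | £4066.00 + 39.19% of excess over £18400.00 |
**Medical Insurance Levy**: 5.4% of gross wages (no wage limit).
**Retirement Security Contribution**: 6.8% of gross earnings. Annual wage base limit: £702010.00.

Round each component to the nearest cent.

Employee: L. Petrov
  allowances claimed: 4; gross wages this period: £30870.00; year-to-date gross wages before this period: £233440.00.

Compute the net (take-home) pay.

£18821.80

Wage Tax: taxable = £30870.00 − 4×£428.00 = £29158.00
  £4066.00 + 39.19% × (£29158.00 − £18400.00) = £4066.00 + 39.19% × £10758.00 = £8282.06
Medical Insurance Levy: 5.4% × £30870.00 = £1666.98
Retirement Security Contribution: 6.8% × £30870.00 = £2099.16
Total withheld: £8282.06 + £1666.98 + £2099.16 = £12048.20
Net pay: £30870.00 − £12048.20 = £18821.80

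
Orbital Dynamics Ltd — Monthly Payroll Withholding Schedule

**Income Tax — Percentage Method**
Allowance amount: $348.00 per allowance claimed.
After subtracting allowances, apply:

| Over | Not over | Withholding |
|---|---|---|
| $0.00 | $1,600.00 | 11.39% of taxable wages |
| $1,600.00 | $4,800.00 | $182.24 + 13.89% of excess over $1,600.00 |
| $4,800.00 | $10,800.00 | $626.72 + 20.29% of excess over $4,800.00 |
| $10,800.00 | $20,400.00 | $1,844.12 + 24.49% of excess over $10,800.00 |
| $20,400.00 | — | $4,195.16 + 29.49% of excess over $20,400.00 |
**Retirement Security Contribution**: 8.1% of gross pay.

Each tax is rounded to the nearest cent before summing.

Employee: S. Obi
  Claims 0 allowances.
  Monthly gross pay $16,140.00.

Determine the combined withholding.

Income Tax: taxable = $16,140.00
  $1,844.12 + 24.49% × ($16,140.00 − $10,800.00) = $1,844.12 + 24.49% × $5,340.00 = $3,151.89
Retirement Security Contribution: 8.1% × $16,140.00 = $1,307.34
Total: $3,151.89 + $1,307.34 = $4,459.23

$4,459.23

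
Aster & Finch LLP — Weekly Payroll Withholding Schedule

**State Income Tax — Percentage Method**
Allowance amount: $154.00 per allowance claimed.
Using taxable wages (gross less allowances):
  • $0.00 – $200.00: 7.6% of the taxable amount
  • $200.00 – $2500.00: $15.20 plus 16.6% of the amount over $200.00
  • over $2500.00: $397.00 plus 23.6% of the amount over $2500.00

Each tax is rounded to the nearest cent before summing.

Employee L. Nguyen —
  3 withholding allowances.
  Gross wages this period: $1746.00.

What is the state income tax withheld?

State Income Tax: taxable = $1746.00 − 3×$154.00 = $1284.00
  $15.20 + 16.6% × ($1284.00 − $200.00) = $15.20 + 16.6% × $1084.00 = $195.14

$195.14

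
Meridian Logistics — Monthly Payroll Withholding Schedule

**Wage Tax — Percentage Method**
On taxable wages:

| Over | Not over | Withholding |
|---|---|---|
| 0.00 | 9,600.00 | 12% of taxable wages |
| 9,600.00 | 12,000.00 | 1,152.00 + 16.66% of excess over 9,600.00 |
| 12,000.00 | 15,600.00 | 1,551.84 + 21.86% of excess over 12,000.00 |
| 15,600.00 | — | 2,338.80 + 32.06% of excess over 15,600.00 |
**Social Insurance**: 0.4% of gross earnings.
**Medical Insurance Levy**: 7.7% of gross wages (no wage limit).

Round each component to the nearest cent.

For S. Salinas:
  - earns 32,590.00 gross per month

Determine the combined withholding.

Wage Tax: taxable = 32,590.00
  2,338.80 + 32.06% × (32,590.00 − 15,600.00) = 2,338.80 + 32.06% × 16,990.00 = 7,785.79
Social Insurance: 0.4% × 32,590.00 = 130.36
Medical Insurance Levy: 7.7% × 32,590.00 = 2,509.43
Total: 7,785.79 + 130.36 + 2,509.43 = 10,425.58

10,425.58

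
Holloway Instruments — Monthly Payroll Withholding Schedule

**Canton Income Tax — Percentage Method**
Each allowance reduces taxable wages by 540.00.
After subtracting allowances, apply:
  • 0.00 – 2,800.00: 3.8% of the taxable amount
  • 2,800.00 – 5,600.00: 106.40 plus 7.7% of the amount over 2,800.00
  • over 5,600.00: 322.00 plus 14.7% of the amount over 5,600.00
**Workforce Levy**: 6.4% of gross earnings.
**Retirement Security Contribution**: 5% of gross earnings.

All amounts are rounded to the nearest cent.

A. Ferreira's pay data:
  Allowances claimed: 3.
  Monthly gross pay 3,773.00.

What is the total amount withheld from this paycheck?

511.93

Canton Income Tax: taxable = 3,773.00 − 3×540.00 = 2,153.00
  3.8% × 2,153.00 = 81.81
Workforce Levy: 6.4% × 3,773.00 = 241.47
Retirement Security Contribution: 5% × 3,773.00 = 188.65
Total: 81.81 + 241.47 + 188.65 = 511.93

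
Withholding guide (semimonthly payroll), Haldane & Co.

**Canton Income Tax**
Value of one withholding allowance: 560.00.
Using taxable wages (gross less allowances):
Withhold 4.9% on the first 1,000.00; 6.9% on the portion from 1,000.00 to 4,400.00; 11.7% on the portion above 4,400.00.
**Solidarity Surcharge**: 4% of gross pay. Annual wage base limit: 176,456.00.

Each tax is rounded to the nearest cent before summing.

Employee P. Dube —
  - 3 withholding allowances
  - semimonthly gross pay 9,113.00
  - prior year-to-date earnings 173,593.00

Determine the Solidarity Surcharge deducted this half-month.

114.52

Solidarity Surcharge: cap 176,456.00 − YTD 173,593.00 = 2,863.00 subject; 4% × 2,863.00 = 114.52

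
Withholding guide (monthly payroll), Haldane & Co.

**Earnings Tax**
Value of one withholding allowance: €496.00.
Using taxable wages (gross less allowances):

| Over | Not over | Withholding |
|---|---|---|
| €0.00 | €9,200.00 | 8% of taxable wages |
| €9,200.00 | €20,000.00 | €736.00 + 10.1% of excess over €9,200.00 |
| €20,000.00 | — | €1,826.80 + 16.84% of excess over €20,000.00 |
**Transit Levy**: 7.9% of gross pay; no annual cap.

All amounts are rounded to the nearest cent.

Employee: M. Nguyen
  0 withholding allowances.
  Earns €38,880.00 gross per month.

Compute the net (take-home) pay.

€30,802.29

Earnings Tax: taxable = €38,880.00
  €1,826.80 + 16.84% × (€38,880.00 − €20,000.00) = €1,826.80 + 16.84% × €18,880.00 = €5,006.19
Transit Levy: 7.9% × €38,880.00 = €3,071.52
Total withheld: €5,006.19 + €3,071.52 = €8,077.71
Net pay: €38,880.00 − €8,077.71 = €30,802.29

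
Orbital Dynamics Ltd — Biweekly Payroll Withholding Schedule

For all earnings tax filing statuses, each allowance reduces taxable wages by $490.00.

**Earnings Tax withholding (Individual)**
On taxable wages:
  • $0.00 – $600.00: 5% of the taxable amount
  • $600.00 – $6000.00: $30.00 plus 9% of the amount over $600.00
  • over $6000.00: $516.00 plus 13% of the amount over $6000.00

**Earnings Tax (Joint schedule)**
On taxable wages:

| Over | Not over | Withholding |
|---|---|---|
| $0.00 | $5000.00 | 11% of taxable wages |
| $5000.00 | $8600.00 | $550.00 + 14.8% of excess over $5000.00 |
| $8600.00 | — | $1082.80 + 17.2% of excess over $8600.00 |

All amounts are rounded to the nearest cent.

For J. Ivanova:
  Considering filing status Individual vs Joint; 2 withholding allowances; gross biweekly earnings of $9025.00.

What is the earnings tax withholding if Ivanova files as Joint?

$1000.66

Earnings Tax (Joint): taxable = $9025.00 − 2×$490.00 = $8045.00
  $550.00 + 14.8% × ($8045.00 − $5000.00) = $550.00 + 14.8% × $3045.00 = $1000.66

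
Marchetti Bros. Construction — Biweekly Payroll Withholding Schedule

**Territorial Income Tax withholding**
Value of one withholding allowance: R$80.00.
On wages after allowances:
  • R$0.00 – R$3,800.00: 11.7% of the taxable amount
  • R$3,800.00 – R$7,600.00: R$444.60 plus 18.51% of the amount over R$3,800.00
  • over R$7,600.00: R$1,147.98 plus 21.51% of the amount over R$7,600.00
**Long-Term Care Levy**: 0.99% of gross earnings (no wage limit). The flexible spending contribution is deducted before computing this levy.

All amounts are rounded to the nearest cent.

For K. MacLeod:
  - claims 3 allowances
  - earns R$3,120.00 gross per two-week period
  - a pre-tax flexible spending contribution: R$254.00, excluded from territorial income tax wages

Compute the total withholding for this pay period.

Territorial Income Tax: taxable = R$3,120.00 − R$254.00 − 3×R$80.00 = R$2,626.00
  11.7% × R$2,626.00 = R$307.24
Long-Term Care Levy: 0.99% × R$2,866.00 = R$28.37
Total: R$307.24 + R$28.37 = R$335.61

R$335.61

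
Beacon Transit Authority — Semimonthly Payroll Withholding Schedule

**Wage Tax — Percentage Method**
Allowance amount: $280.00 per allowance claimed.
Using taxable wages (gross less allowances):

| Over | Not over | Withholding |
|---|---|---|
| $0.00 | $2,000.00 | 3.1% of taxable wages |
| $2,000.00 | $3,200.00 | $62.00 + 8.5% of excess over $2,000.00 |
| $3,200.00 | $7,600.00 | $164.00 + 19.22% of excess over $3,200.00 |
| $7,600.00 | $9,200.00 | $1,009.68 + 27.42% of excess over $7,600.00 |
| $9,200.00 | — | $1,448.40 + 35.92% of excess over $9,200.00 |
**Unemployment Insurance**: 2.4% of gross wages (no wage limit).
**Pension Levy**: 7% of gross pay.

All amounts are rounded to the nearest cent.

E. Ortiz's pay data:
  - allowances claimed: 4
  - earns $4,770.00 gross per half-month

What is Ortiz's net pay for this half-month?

$4,071.13

Wage Tax: taxable = $4,770.00 − 4×$280.00 = $3,650.00
  $164.00 + 19.22% × ($3,650.00 − $3,200.00) = $164.00 + 19.22% × $450.00 = $250.49
Unemployment Insurance: 2.4% × $4,770.00 = $114.48
Pension Levy: 7% × $4,770.00 = $333.90
Total withheld: $250.49 + $114.48 + $333.90 = $698.87
Net pay: $4,770.00 − $698.87 = $4,071.13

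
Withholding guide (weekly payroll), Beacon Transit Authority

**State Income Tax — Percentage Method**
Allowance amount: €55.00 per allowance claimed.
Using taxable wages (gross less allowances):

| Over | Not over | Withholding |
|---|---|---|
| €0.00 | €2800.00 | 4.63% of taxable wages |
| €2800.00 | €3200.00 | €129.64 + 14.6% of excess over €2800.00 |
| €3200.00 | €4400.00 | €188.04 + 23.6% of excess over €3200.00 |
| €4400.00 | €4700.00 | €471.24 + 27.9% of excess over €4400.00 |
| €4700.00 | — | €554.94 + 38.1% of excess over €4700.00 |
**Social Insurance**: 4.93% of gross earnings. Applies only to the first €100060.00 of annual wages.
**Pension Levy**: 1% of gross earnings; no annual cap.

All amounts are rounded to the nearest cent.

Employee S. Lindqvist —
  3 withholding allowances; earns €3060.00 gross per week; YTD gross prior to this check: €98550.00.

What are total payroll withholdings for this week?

State Income Tax: taxable = €3060.00 − 3×€55.00 = €2895.00
  €129.64 + 14.6% × (€2895.00 − €2800.00) = €129.64 + 14.6% × €95.00 = €143.51
Social Insurance: cap €100060.00 − YTD €98550.00 = €1510.00 subject; 4.93% × €1510.00 = €74.44
Pension Levy: 1% × €3060.00 = €30.60
Total: €143.51 + €74.44 + €30.60 = €248.55

€248.55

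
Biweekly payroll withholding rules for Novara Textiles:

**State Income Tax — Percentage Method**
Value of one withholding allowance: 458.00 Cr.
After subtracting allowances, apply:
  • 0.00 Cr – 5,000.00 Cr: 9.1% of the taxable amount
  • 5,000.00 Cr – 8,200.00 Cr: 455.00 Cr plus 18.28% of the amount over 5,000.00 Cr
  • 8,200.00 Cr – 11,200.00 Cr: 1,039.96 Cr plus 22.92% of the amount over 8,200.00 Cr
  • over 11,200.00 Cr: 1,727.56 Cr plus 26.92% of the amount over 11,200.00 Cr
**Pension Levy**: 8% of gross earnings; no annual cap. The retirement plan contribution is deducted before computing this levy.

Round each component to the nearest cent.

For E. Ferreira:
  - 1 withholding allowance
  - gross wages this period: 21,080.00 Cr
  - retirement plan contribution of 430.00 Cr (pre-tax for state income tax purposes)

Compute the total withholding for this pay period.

State Income Tax: taxable = 21,080.00 Cr − 430.00 Cr − 1×458.00 Cr = 20,192.00 Cr
  1,727.56 Cr + 26.92% × (20,192.00 Cr − 11,200.00 Cr) = 1,727.56 Cr + 26.92% × 8,992.00 Cr = 4,148.21 Cr
Pension Levy: 8% × 20,650.00 Cr = 1,652.00 Cr
Total: 4,148.21 Cr + 1,652.00 Cr = 5,800.21 Cr

5,800.21 Cr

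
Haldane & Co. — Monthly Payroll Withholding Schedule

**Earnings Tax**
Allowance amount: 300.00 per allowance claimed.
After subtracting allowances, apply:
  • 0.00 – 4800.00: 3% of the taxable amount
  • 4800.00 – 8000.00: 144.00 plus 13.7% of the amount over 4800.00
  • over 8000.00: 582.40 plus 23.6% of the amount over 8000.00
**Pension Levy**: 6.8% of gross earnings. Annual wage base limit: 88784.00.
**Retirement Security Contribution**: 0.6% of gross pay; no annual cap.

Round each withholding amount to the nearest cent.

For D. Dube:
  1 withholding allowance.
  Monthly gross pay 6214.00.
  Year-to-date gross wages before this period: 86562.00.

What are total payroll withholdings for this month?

485.00

Earnings Tax: taxable = 6214.00 − 1×300.00 = 5914.00
  144.00 + 13.7% × (5914.00 − 4800.00) = 144.00 + 13.7% × 1114.00 = 296.62
Pension Levy: cap 88784.00 − YTD 86562.00 = 2222.00 subject; 6.8% × 2222.00 = 151.10
Retirement Security Contribution: 0.6% × 6214.00 = 37.28
Total: 296.62 + 151.10 + 37.28 = 485.00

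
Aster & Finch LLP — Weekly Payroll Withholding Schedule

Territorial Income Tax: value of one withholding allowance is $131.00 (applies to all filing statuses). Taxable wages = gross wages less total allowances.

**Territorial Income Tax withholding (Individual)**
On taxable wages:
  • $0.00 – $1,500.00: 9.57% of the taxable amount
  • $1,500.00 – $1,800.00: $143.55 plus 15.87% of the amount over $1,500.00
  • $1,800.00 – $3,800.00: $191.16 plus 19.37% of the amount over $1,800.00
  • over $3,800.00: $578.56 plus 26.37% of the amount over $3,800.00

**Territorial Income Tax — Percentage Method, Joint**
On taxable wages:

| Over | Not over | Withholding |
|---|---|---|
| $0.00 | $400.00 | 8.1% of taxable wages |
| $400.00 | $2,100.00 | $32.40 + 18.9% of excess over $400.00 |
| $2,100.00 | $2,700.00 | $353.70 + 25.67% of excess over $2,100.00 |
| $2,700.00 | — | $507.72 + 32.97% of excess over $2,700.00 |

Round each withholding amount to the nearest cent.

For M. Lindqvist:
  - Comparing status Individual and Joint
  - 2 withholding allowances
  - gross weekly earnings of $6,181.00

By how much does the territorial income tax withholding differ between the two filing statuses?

Territorial Income Tax (Individual): taxable = $6,181.00 − 2×$131.00 = $5,919.00
  $578.56 + 26.37% × ($5,919.00 − $3,800.00) = $578.56 + 26.37% × $2,119.00 = $1,137.34
Territorial Income Tax (Joint): taxable = $6,181.00 − 2×$131.00 = $5,919.00
  $507.72 + 32.97% × ($5,919.00 − $2,700.00) = $507.72 + 32.97% × $3,219.00 = $1,569.02
Difference: |$1,137.34 − $1,569.02| = $431.68 (higher under Joint)

$431.68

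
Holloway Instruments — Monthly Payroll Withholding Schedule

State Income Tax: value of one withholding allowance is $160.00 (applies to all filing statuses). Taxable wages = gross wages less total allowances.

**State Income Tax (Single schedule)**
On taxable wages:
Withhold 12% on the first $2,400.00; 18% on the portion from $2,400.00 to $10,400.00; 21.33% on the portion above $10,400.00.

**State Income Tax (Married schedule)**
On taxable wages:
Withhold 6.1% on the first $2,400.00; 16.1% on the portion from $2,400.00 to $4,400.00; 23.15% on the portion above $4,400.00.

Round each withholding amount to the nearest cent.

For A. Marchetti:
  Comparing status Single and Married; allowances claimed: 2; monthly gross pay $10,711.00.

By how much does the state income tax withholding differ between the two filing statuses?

$128.94

State Income Tax (Single): taxable = $10,711.00 − 2×$160.00 = $10,391.00
  $288.00 + 18% × ($10,391.00 − $2,400.00) = $288.00 + 18% × $7,991.00 = $1,726.38
State Income Tax (Married): taxable = $10,711.00 − 2×$160.00 = $10,391.00
  $468.40 + 23.15% × ($10,391.00 − $4,400.00) = $468.40 + 23.15% × $5,991.00 = $1,855.32
Difference: |$1,726.38 − $1,855.32| = $128.94 (higher under Married)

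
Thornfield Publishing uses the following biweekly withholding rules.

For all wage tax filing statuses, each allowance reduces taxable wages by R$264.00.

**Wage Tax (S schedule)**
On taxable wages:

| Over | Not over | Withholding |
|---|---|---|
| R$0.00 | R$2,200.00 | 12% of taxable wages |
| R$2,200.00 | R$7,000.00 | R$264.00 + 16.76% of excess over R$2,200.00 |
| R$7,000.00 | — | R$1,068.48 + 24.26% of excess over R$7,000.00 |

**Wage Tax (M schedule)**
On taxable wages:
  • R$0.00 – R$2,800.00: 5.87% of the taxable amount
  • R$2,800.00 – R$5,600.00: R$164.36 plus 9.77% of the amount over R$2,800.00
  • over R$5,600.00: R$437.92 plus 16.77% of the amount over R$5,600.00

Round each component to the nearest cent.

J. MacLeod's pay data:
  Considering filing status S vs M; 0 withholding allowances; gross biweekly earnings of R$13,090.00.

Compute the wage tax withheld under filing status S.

R$2,545.91

Wage Tax (S): taxable = R$13,090.00
  R$1,068.48 + 24.26% × (R$13,090.00 − R$7,000.00) = R$1,068.48 + 24.26% × R$6,090.00 = R$2,545.91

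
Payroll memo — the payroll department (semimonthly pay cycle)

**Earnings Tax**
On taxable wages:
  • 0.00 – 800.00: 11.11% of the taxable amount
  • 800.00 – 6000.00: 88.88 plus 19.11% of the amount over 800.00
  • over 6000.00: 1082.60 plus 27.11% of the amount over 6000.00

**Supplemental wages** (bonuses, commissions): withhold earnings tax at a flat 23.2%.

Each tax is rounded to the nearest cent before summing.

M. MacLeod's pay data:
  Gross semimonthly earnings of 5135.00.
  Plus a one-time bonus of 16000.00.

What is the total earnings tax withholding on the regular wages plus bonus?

Earnings Tax: taxable = 5135.00
  88.88 + 19.11% × (5135.00 − 800.00) = 88.88 + 19.11% × 4335.00 = 917.30
Supplemental (23.2% flat on bonus): 23.2% × 16000.00 = 3712.00
Total earnings tax: 917.30 + 3712.00 = 4629.30

4629.30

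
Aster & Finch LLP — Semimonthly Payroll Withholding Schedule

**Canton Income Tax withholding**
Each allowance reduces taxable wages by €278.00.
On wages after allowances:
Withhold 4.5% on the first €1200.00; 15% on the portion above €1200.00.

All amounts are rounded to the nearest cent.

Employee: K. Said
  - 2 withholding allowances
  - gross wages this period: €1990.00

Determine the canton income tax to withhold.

Canton Income Tax: taxable = €1990.00 − 2×€278.00 = €1434.00
  €54.00 + 15% × (€1434.00 − €1200.00) = €54.00 + 15% × €234.00 = €89.10

€89.10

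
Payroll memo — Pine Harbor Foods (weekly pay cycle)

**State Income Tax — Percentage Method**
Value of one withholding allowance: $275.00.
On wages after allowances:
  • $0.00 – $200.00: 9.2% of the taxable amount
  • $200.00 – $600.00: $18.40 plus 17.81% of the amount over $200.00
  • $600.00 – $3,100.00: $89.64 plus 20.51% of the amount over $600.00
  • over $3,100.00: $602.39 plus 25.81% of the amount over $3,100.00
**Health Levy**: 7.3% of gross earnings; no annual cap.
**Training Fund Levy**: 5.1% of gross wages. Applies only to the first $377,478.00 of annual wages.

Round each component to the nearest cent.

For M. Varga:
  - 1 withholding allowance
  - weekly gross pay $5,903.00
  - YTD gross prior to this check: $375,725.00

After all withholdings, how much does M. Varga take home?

$4,127.81

State Income Tax: taxable = $5,903.00 − 1×$275.00 = $5,628.00
  $602.39 + 25.81% × ($5,628.00 − $3,100.00) = $602.39 + 25.81% × $2,528.00 = $1,254.87
Health Levy: 7.3% × $5,903.00 = $430.92
Training Fund Levy: cap $377,478.00 − YTD $375,725.00 = $1,753.00 subject; 5.1% × $1,753.00 = $89.40
Total withheld: $1,254.87 + $430.92 + $89.40 = $1,775.19
Net pay: $5,903.00 − $1,775.19 = $4,127.81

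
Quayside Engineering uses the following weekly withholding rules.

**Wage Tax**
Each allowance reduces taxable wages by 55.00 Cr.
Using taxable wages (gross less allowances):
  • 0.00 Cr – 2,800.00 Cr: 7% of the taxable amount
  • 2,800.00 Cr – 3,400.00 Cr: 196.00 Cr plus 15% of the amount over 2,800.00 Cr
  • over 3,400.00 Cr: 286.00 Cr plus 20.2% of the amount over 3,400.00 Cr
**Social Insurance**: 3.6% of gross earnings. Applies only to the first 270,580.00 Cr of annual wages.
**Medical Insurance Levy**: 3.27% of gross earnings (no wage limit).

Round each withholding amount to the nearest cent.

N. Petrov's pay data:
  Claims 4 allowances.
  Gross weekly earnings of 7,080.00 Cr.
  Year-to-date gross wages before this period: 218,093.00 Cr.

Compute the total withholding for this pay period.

1,471.32 Cr

Wage Tax: taxable = 7,080.00 Cr − 4×55.00 Cr = 6,860.00 Cr
  286.00 Cr + 20.2% × (6,860.00 Cr − 3,400.00 Cr) = 286.00 Cr + 20.2% × 3,460.00 Cr = 984.92 Cr
Social Insurance: 3.6% × 7,080.00 Cr = 254.88 Cr
Medical Insurance Levy: 3.27% × 7,080.00 Cr = 231.52 Cr
Total: 984.92 Cr + 254.88 Cr + 231.52 Cr = 1,471.32 Cr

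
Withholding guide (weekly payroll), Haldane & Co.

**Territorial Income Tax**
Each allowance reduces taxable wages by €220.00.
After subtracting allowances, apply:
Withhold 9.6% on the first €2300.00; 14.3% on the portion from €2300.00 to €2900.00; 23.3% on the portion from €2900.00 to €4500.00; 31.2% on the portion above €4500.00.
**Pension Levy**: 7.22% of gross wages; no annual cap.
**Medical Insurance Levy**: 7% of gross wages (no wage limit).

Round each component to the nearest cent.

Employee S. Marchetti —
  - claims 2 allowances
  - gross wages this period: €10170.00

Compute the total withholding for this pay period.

€3757.33

Territorial Income Tax: taxable = €10170.00 − 2×€220.00 = €9730.00
  €679.40 + 31.2% × (€9730.00 − €4500.00) = €679.40 + 31.2% × €5230.00 = €2311.16
Pension Levy: 7.22% × €10170.00 = €734.27
Medical Insurance Levy: 7% × €10170.00 = €711.90
Total: €2311.16 + €734.27 + €711.90 = €3757.33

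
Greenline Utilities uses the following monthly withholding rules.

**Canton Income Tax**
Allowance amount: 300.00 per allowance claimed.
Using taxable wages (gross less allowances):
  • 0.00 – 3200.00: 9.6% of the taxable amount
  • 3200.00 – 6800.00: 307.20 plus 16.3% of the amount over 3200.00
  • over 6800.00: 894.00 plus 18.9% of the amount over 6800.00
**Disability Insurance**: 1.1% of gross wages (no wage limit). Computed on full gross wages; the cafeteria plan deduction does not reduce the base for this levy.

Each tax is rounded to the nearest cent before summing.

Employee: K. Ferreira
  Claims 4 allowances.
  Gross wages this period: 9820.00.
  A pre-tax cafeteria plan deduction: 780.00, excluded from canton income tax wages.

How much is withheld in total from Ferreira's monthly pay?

Canton Income Tax: taxable = 9820.00 − 780.00 − 4×300.00 = 7840.00
  894.00 + 18.9% × (7840.00 − 6800.00) = 894.00 + 18.9% × 1040.00 = 1090.56
Disability Insurance: 1.1% × 9820.00 = 108.02
Total: 1090.56 + 108.02 = 1198.58

1198.58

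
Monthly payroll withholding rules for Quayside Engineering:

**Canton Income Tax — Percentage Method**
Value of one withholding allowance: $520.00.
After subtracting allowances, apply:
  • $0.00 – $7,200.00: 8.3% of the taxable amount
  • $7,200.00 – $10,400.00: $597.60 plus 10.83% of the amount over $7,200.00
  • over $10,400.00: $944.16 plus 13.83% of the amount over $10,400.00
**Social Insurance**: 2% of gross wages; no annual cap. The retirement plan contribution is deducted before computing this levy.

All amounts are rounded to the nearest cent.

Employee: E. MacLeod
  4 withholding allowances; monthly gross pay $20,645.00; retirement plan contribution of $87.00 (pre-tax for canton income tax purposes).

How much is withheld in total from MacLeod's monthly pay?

Canton Income Tax: taxable = $20,645.00 − $87.00 − 4×$520.00 = $18,478.00
  $944.16 + 13.83% × ($18,478.00 − $10,400.00) = $944.16 + 13.83% × $8,078.00 = $2,061.35
Social Insurance: 2% × $20,558.00 = $411.16
Total: $2,061.35 + $411.16 = $2,472.51

$2,472.51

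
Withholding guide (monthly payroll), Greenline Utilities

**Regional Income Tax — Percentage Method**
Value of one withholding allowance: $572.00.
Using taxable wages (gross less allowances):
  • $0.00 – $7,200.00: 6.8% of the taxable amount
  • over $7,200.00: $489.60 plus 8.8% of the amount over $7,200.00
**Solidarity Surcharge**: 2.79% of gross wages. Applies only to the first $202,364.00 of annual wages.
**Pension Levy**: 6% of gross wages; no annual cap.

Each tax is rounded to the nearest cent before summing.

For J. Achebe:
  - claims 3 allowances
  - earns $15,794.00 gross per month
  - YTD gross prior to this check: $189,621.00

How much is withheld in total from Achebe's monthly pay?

Regional Income Tax: taxable = $15,794.00 − 3×$572.00 = $14,078.00
  $489.60 + 8.8% × ($14,078.00 − $7,200.00) = $489.60 + 8.8% × $6,878.00 = $1,094.86
Solidarity Surcharge: cap $202,364.00 − YTD $189,621.00 = $12,743.00 subject; 2.79% × $12,743.00 = $355.53
Pension Levy: 6% × $15,794.00 = $947.64
Total: $1,094.86 + $355.53 + $947.64 = $2,398.03

$2,398.03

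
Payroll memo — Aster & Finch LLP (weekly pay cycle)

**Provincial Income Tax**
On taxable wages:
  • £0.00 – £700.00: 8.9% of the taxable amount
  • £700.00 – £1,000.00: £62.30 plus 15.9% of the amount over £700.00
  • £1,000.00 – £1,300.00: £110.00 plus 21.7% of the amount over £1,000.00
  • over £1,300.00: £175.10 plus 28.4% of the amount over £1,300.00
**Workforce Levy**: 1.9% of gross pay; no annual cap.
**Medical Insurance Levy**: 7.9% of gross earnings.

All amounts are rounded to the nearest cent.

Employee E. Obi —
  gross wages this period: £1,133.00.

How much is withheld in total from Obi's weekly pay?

£249.90

Provincial Income Tax: taxable = £1,133.00
  £110.00 + 21.7% × (£1,133.00 − £1,000.00) = £110.00 + 21.7% × £133.00 = £138.86
Workforce Levy: 1.9% × £1,133.00 = £21.53
Medical Insurance Levy: 7.9% × £1,133.00 = £89.51
Total: £138.86 + £21.53 + £89.51 = £249.90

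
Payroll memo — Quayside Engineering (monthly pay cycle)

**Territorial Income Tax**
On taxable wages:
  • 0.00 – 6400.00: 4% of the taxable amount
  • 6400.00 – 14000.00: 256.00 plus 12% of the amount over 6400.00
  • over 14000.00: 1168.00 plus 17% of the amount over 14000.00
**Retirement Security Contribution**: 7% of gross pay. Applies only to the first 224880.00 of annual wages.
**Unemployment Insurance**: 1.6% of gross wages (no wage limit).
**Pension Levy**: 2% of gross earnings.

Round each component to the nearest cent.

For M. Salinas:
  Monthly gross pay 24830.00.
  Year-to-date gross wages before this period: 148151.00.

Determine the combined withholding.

Territorial Income Tax: taxable = 24830.00
  1168.00 + 17% × (24830.00 − 14000.00) = 1168.00 + 17% × 10830.00 = 3009.10
Retirement Security Contribution: 7% × 24830.00 = 1738.10
Unemployment Insurance: 1.6% × 24830.00 = 397.28
Pension Levy: 2% × 24830.00 = 496.60
Total: 3009.10 + 1738.10 + 397.28 + 496.60 = 5641.08

5641.08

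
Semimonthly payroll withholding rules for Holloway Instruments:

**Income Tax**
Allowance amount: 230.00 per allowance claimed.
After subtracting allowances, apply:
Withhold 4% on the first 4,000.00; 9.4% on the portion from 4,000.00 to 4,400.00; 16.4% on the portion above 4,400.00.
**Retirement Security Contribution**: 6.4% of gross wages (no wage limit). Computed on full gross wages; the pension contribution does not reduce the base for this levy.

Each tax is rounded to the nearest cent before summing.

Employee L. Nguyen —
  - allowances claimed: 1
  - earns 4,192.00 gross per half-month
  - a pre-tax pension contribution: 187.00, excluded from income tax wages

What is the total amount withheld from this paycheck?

419.29

Income Tax: taxable = 4,192.00 − 187.00 − 1×230.00 = 3,775.00
  4% × 3,775.00 = 151.00
Retirement Security Contribution: 6.4% × 4,192.00 = 268.29
Total: 151.00 + 268.29 = 419.29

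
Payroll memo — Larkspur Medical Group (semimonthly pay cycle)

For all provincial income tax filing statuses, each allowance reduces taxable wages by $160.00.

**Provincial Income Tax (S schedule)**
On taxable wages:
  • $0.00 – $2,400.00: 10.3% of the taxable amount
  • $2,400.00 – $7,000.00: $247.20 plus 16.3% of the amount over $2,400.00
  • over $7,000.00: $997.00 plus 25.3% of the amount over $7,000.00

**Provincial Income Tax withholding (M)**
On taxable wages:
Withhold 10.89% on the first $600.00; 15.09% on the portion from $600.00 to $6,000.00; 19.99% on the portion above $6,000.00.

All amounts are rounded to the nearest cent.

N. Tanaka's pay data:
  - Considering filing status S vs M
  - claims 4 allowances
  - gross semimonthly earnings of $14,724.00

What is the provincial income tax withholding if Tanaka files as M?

$2,496.19

Provincial Income Tax (M): taxable = $14,724.00 − 4×$160.00 = $14,084.00
  $880.20 + 19.99% × ($14,084.00 − $6,000.00) = $880.20 + 19.99% × $8,084.00 = $2,496.19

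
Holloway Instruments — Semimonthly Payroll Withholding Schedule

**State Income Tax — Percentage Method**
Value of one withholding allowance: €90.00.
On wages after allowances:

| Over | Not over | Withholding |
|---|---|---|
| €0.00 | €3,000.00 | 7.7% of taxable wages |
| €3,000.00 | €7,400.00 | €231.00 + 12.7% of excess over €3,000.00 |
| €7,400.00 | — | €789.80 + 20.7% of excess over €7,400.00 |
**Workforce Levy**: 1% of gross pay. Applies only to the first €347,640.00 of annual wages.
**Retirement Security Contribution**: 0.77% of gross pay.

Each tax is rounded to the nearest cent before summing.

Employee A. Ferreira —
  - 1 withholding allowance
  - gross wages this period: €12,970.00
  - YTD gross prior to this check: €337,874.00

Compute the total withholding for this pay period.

€2,121.69

State Income Tax: taxable = €12,970.00 − 1×€90.00 = €12,880.00
  €789.80 + 20.7% × (€12,880.00 − €7,400.00) = €789.80 + 20.7% × €5,480.00 = €1,924.16
Workforce Levy: cap €347,640.00 − YTD €337,874.00 = €9,766.00 subject; 1% × €9,766.00 = €97.66
Retirement Security Contribution: 0.77% × €12,970.00 = €99.87
Total: €1,924.16 + €97.66 + €99.87 = €2,121.69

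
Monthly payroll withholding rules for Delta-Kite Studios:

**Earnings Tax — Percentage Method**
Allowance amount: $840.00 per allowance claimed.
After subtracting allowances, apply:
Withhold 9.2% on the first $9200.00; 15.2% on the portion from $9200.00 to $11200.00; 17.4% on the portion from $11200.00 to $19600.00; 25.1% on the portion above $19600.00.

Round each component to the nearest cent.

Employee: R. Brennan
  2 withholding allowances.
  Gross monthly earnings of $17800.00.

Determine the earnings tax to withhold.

Earnings Tax: taxable = $17800.00 − 2×$840.00 = $16120.00
  $1150.40 + 17.4% × ($16120.00 − $11200.00) = $1150.40 + 17.4% × $4920.00 = $2006.48

$2006.48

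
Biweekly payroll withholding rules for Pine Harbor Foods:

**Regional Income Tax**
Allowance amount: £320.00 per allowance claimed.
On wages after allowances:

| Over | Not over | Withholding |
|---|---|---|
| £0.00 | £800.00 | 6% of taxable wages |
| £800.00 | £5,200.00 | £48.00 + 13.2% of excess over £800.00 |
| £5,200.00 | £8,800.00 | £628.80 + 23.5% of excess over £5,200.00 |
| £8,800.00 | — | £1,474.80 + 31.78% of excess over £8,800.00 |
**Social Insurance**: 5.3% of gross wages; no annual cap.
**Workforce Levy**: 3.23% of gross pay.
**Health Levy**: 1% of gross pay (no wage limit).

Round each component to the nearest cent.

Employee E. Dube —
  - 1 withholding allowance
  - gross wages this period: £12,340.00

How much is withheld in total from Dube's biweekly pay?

Regional Income Tax: taxable = £12,340.00 − 1×£320.00 = £12,020.00
  £1,474.80 + 31.78% × (£12,020.00 − £8,800.00) = £1,474.80 + 31.78% × £3,220.00 = £2,498.12
Social Insurance: 5.3% × £12,340.00 = £654.02
Workforce Levy: 3.23% × £12,340.00 = £398.58
Health Levy: 1% × £12,340.00 = £123.40
Total: £2,498.12 + £654.02 + £398.58 + £123.40 = £3,674.12

£3,674.12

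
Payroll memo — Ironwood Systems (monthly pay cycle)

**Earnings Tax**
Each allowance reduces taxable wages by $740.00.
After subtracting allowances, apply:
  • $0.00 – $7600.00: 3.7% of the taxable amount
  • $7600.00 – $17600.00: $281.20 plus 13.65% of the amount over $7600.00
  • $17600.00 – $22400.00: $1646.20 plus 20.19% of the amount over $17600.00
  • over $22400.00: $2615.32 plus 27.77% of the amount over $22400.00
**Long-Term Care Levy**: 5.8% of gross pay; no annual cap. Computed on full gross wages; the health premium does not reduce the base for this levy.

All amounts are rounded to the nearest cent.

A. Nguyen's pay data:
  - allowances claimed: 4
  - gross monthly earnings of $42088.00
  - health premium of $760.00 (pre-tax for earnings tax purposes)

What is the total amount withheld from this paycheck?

Earnings Tax: taxable = $42088.00 − $760.00 − 4×$740.00 = $38368.00
  $2615.32 + 27.77% × ($38368.00 − $22400.00) = $2615.32 + 27.77% × $15968.00 = $7049.63
Long-Term Care Levy: 5.8% × $42088.00 = $2441.10
Total: $7049.63 + $2441.10 = $9490.73

$9490.73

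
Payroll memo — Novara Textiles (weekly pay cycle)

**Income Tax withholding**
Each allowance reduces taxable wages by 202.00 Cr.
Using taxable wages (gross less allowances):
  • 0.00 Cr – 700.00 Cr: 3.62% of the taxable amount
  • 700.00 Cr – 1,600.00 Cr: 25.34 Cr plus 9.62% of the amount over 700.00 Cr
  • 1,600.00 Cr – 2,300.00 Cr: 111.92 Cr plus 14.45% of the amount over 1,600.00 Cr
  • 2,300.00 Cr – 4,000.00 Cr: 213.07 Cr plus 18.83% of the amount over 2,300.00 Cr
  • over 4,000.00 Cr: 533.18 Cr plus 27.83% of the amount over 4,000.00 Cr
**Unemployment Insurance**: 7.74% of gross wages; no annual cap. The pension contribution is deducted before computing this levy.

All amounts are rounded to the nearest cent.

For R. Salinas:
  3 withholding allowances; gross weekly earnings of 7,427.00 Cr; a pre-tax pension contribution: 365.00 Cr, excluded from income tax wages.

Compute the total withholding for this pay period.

Income Tax: taxable = 7,427.00 Cr − 365.00 Cr − 3×202.00 Cr = 6,456.00 Cr
  533.18 Cr + 27.83% × (6,456.00 Cr − 4,000.00 Cr) = 533.18 Cr + 27.83% × 2,456.00 Cr = 1,216.68 Cr
Unemployment Insurance: 7.74% × 7,062.00 Cr = 546.60 Cr
Total: 1,216.68 Cr + 546.60 Cr = 1,763.28 Cr

1,763.28 Cr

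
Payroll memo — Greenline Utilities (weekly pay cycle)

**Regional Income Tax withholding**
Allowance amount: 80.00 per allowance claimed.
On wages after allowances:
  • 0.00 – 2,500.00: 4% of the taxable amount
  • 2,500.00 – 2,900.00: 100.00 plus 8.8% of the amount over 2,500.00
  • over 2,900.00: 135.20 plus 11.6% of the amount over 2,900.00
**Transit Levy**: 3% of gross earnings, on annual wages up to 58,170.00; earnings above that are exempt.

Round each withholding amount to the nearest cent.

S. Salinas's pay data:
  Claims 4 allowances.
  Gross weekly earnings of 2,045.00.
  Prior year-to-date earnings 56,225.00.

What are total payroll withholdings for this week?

127.35

Regional Income Tax: taxable = 2,045.00 − 4×80.00 = 1,725.00
  4% × 1,725.00 = 69.00
Transit Levy: cap 58,170.00 − YTD 56,225.00 = 1,945.00 subject; 3% × 1,945.00 = 58.35
Total: 69.00 + 58.35 = 127.35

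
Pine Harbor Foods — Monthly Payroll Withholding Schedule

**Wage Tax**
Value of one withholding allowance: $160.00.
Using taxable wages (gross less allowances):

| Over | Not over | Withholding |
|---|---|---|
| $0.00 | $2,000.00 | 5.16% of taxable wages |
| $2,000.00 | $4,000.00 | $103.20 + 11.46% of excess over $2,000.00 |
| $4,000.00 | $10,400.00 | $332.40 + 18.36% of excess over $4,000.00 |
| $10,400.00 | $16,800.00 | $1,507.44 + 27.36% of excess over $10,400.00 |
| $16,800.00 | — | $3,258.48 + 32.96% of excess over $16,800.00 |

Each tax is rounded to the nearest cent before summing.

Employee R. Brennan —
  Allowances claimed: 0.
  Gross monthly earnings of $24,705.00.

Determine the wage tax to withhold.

Wage Tax: taxable = $24,705.00
  $3,258.48 + 32.96% × ($24,705.00 − $16,800.00) = $3,258.48 + 32.96% × $7,905.00 = $5,863.97

$5,863.97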